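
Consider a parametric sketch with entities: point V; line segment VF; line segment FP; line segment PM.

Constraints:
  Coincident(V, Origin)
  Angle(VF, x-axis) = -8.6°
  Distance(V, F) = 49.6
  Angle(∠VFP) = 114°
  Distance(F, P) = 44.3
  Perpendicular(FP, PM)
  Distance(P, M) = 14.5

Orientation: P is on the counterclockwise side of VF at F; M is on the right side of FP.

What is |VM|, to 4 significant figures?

87.95

V is at the origin; VF runs at -8.6° with length 49.6, so F = 49.6·(cos -8.6°, sin -8.6°) = (49.04, -7.417). ∠VFP = 114.0°, so FP runs at -8.6° + (180° − 114.0°) = 57.40° from the x-axis; with |FP| = 44.3, P = F + 44.3·(cos 57.40°, sin 57.40°) = (72.91, 29.90). FP is perpendicular to PM; with |PM| = 14.5 on the right of FP, M = P + 14.5·(0.8425, -0.5388) = (85.13, 22.09). Then |VM| = |M − V| = 87.95.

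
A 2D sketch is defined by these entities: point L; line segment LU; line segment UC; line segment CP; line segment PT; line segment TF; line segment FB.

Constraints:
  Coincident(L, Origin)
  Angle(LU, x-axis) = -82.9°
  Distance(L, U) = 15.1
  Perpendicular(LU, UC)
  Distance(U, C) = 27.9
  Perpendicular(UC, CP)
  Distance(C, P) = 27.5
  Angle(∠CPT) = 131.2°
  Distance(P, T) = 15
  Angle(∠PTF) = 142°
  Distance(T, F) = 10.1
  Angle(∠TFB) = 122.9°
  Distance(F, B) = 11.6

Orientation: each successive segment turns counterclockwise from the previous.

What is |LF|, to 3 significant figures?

23.8

∠CPT = 131.2° gives PT at 146° from the x-axis; with |PT| = 15.0, T = (13.7, 24.2). ∠PTF = 142.0° gives TF at -176° from the x-axis; with |TF| = 10.1, F = (3.66, 23.5). Then |LF| = |F − L| = 23.8.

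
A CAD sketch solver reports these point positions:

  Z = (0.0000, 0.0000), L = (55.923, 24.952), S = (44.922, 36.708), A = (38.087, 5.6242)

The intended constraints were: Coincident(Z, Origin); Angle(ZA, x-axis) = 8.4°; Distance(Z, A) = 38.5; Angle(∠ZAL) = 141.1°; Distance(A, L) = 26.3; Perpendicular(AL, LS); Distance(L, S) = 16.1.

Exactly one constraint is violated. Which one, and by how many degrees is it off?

Perpendicular(AL, LS) — off by 4.20°.

Z = (0.00, 0.00) ✓; ZA at 8.400° ✓; |ZA| = 38.50 ✓; ∠ZAL = 141.1° ✓; |AL| = 26.30 ✓; ∠(AL, LS) = 85.80° ✗; |LS| = 16.10 ✓.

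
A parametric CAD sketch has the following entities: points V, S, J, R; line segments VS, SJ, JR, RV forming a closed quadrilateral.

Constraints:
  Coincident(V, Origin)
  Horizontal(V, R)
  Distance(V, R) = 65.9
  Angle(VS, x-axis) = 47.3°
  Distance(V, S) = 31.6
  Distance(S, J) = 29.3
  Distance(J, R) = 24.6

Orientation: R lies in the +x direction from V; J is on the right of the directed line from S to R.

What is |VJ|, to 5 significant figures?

41.399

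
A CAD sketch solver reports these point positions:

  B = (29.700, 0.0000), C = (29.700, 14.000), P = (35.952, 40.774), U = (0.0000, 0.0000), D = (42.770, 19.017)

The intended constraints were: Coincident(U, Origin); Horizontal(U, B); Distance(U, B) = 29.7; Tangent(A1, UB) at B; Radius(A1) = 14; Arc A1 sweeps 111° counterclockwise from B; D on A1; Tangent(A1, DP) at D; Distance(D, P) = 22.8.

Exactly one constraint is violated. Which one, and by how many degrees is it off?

Tangent(A1, DP) at D — off by 3.60°.

U = (0.00, 0.00) ✓; U.y = 0.00, B.y = 0.00 ✓; |UB| = 29.70 ✓; ∠(CB, BU) = 90.00° ✓; |CB| = 14.00 ✓; bearing(C→D) − bearing(C→B) = 111.0° ✓; |CD| = 14.00 ✓; ∠(CD, DP) = 93.60° ✗; |DP| = 22.80 ✓.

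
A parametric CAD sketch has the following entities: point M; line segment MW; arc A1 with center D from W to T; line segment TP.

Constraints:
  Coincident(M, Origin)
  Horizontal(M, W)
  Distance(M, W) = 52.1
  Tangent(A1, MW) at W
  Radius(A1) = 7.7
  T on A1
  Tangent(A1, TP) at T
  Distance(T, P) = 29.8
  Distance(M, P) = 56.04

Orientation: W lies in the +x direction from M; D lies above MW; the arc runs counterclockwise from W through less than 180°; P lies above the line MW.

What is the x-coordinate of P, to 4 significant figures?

42.22

M is at the origin; M and W share the same y with |MW| = 52.1 and W on the +x side, so W = (52.10, 0.000). Since A1 is tangent to MW there, DW ⟂ MW, so D = W + (0, 7.7) = (52.10, 7.700). Since DT ⟂ TP (tangency), |DP| = √(7.7² + 29.8²) = 30.78 regardless of where T sits on A1. So P lies on both circle(M, 56.04) and circle(D, 30.78); the above-MW intersection is P = (42.22, 36.85). T is the foot of the tangent from P: T = (58.54, 11.92).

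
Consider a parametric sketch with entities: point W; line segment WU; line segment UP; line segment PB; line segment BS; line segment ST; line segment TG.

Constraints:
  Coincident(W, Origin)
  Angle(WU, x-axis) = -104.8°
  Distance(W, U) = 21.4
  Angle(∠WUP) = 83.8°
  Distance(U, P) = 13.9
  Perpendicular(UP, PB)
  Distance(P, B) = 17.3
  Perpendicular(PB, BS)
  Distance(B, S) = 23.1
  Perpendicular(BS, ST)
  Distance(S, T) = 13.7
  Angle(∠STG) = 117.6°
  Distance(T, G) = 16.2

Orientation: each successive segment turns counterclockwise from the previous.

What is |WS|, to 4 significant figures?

12.18

W is at the origin; WU runs at -104.8° with length 21.4, so U = (-5.467, -20.69). ∠WUP = 83.8° gives UP at -8.600° from the x-axis; with |UP| = 13.9, P = (8.277, -22.77). UP is perpendicular to PB, so PB runs at 81.40°; with |PB| = 17.3, B = (10.86, -5.663). The perpendicularity gives BS at right angles to PB, so BS runs at 171.4°; with |BS| = 23.1, S = (-11.98, -2.209). Then |WS| = |S − W| = 12.18.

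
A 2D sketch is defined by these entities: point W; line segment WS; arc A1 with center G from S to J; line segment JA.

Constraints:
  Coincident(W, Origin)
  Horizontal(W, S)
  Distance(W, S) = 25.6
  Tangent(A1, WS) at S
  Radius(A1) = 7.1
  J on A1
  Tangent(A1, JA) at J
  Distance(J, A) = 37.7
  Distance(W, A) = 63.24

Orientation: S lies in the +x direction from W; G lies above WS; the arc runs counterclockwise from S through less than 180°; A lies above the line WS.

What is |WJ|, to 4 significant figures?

31.38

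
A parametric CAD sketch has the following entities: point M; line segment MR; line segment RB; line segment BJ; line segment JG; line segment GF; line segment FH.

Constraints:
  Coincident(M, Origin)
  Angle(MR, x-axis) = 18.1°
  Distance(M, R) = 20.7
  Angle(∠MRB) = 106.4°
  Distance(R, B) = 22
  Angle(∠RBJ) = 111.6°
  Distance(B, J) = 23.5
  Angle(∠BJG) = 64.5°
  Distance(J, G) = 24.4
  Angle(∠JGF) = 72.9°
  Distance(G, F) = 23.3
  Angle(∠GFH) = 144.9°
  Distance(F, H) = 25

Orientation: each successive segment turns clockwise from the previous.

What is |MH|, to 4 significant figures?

54.34

M is at the origin; MR runs at 18.1° with length 20.7, so R = (19.68, 6.431). ∠MRB = 106.4° gives RB at -55.50° from the x-axis; with |RB| = 22.0, B = (32.14, -11.70). ∠RBJ = 111.6° gives BJ at -123.9° from the x-axis; with |BJ| = 23.5, J = (19.03, -31.21). ∠BJG = 64.5° gives JG at 120.6° from the x-axis; with |JG| = 24.4, G = (6.609, -10.20). ∠JGF = 72.9° gives GF at 13.50° from the x-axis; with |GF| = 23.3, F = (29.27, -4.764). ∠GFH = 144.9° gives FH at -21.60° from the x-axis; with |FH| = 25.0, H = (52.51, -13.97). Then |MH| = |H − M| = 54.34.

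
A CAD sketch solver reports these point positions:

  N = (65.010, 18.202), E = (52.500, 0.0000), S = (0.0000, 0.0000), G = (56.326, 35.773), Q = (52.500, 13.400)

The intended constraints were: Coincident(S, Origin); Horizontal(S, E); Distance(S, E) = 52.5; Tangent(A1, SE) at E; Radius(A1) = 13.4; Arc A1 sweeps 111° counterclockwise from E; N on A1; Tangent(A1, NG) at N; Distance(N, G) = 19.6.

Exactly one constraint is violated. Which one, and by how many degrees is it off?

Tangent(A1, NG) at N — off by 5.30°.

S = (0.00, 0.00) ✓; S.y = 0.00, E.y = 0.00 ✓; |SE| = 52.50 ✓; ∠(QE, ES) = 90.00° ✓; |QE| = 13.40 ✓; bearing(Q→N) − bearing(Q→E) = 111.0° ✓; |QN| = 13.40 ✓; ∠(QN, NG) = 84.70° ✗; |NG| = 19.60 ✓.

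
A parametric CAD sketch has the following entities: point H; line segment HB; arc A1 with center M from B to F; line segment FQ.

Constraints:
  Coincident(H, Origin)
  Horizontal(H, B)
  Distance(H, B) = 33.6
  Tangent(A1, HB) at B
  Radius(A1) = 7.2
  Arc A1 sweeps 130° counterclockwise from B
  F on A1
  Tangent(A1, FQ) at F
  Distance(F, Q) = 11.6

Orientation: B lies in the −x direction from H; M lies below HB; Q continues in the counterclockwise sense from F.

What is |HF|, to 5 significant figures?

40.865

H is at the origin; H and B share the same y with |HB| = 33.6 and B on the −x side, so B = (-33.600, 0.0000). A1 meets HB tangentially, so MB is at right angles to HB, so M = B + (0, -7.2) = (-33.600, -7.2000). On A1, B sits at bearing 90° from M; a 130° counterclockwise sweep puts F at bearing 220°, so F = M + 7.2·(cos 220°, sin 220°) = (-39.116, -11.828). Then |HF| = |F − H| = 40.865.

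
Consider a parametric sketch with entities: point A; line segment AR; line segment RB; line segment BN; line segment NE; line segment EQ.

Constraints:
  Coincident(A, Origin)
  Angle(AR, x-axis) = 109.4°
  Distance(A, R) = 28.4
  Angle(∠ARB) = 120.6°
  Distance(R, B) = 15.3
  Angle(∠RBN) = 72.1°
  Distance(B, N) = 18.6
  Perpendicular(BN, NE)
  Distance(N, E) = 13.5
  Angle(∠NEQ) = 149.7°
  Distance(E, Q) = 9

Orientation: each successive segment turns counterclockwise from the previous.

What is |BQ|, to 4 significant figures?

25.50

A is at the origin; AR runs at 109.4° with length 28.4, so R = (-9.433, 26.79). ∠ARB = 120.6° gives RB at 168.8° from the x-axis; with |RB| = 15.3, B = (-24.44, 29.76). ∠RBN = 72.1° gives BN at -83.30° from the x-axis; with |BN| = 18.6, N = (-22.27, 11.29). BN ⟂ NE, so NE runs at 6.700°; with |NE| = 13.5, E = (-8.864, 12.86). ∠NEQ = 149.7° gives EQ at 37.00° from the x-axis; with |EQ| = 9.0, Q = (-1.676, 18.28). Then |BQ| = |Q − B| = 25.50.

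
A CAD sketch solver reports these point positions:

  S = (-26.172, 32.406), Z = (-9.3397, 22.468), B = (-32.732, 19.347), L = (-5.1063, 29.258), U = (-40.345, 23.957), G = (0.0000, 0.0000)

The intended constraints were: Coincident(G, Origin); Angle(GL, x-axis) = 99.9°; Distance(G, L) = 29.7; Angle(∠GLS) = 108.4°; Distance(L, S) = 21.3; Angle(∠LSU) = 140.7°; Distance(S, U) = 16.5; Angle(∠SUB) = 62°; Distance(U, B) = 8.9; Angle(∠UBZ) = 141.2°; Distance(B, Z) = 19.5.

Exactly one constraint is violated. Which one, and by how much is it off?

Distance(B, Z) = 19.5 — off by 4.10.

G = (0.00, 0.00) ✓; GL at 99.90° ✓; |GL| = 29.70 ✓; ∠GLS = 108.4° ✓; |LS| = 21.30 ✓; ∠LSU = 140.7° ✓; |SU| = 16.50 ✓; ∠SUB = 62.00° ✓; |UB| = 8.900 ✓; ∠UBZ = 141.2° ✓; |BZ| = 23.60 ✗.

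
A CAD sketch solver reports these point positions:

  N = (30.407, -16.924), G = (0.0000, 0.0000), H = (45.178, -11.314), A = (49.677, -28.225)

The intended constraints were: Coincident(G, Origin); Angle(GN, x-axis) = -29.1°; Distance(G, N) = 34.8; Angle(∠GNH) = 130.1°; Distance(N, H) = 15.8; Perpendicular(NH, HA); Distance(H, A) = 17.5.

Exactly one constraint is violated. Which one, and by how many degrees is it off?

Perpendicular(NH, HA) — off by 5.90°.

G = (0.00, 0.00) ✓; GN at -29.10° ✓; |GN| = 34.80 ✓; ∠GNH = 130.1° ✓; |NH| = 15.80 ✓; ∠(NH, HA) = 95.90° ✗; |HA| = 17.50 ✓.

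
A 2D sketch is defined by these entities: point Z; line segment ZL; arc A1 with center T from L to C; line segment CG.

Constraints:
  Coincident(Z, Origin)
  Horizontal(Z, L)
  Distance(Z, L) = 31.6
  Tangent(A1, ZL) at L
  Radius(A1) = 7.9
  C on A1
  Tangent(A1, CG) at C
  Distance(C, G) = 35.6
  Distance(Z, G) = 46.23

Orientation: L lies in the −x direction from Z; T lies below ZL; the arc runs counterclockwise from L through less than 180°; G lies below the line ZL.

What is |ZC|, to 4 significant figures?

40.14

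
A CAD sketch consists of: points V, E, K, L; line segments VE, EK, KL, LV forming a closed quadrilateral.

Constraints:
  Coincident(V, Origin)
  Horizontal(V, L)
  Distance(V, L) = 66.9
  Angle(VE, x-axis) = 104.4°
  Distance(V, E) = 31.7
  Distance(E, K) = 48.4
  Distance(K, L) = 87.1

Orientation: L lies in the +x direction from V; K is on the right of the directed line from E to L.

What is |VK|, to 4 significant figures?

24.88

Checks: |EK| = 48.40 ✓; |KL| = 87.10 ✓.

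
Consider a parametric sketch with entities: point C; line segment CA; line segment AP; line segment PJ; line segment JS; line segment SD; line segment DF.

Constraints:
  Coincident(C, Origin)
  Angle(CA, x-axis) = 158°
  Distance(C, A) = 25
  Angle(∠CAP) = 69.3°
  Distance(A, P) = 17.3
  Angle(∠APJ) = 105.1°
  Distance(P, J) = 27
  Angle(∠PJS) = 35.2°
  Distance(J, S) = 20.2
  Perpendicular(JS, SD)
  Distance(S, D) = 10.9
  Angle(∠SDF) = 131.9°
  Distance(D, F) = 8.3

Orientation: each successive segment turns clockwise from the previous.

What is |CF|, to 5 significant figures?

24.282

JS ⟂ SD, so SD runs at 97.600°; with |SD| = 10.9, D = (-8.9841, 17.703). ∠SDF = 131.9° gives DF at 49.500° from the x-axis; with |DF| = 8.3, F = (-3.5937, 24.014). Then |CF| = |F − C| = 24.282.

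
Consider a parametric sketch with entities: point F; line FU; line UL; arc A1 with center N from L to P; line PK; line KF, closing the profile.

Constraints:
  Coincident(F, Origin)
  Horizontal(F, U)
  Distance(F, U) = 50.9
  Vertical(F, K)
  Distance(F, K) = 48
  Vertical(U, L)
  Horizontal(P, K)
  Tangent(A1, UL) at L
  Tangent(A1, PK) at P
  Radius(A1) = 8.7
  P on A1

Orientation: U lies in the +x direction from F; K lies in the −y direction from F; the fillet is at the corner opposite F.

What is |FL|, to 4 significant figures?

64.31

The virtual corner opposite F is at (50.90, -48.00). A1 meets UL tangentially, so NL is at right angles to UL and since A1 is tangent to PK there, NP ⟂ PK, with radius 8.7, so the center N sits 8.7 in from both sides at N = (42.20, -39.30). That places the tangent points at L = (50.90, -39.30) on UL and P = (42.20, -48.00) on PK. Then |FL| = |L − F| = 64.31.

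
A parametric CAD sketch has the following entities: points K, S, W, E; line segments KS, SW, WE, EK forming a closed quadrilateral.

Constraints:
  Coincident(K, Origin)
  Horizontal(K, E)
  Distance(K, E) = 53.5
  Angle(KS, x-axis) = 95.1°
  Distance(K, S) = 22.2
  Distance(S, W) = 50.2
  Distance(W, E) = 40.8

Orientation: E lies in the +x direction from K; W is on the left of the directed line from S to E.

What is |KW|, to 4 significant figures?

60.12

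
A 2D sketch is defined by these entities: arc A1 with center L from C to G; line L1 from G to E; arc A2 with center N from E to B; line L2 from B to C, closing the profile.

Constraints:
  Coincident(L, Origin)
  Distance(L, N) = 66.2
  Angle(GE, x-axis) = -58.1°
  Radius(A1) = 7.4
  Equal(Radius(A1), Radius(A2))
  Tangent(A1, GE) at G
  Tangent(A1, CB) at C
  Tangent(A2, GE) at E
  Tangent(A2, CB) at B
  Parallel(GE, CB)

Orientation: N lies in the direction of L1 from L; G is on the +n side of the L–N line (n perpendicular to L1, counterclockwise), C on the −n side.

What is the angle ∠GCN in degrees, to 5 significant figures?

83.622°

L is at the origin and N lies 66.2 along u from L, so N = 66.2·u = (34.983, -56.202). Tangency of A1 to both parallel lines with radius 7.4 puts G and C at L ± 7.4·n: G = (6.2824, 3.9104), C = (-6.2824, -3.9104). Then cos ∠GCN = CG·CN / (|CG||CN|), giving 83.622°.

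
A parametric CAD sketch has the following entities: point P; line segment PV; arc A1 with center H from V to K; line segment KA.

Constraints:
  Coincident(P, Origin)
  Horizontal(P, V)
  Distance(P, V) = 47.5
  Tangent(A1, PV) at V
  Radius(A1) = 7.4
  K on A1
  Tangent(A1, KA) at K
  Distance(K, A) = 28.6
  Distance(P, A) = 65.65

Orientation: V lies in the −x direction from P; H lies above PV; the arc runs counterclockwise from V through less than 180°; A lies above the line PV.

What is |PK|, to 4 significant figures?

42.47

P is at the origin; P and V share the same y with |PV| = 47.5 and V on the −x side, so V = (-47.50, 0.000). Tangency of A1 to PV means the radius HV is perpendicular to PV, so H = V + (0, 7.4) = (-47.50, 7.400). Since HK ⟂ KA (tangency), |HA| = √(7.4² + 28.6²) = 29.54 regardless of where K sits on A1. So A lies on both circle(P, 65.65) and circle(H, 29.54); the above-PV intersection is A = (-54.90, 36.00). K is the foot of the tangent from A: K = (-41.03, 10.99).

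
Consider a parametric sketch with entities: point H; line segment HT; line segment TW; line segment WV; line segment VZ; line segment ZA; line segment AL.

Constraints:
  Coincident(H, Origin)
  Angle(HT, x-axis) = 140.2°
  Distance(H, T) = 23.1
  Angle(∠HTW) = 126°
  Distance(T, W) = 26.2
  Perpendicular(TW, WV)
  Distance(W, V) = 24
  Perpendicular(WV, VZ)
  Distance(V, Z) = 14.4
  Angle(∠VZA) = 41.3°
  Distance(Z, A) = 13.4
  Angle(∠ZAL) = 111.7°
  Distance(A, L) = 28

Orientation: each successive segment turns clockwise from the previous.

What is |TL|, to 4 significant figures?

54.48

H is at the origin; HT runs at 140.2° with length 23.1, so T = (-17.75, 14.79). ∠HTW = 126.0° gives TW at 86.20° from the x-axis; with |TW| = 26.2, W = (-16.01, 40.93). TW ⟂ WV, so WV runs at -3.800°; with |WV| = 24.0, V = (7.936, 39.34). The perpendicularity gives VZ at right angles to WV, so VZ runs at -93.80°; with |VZ| = 14.4, Z = (6.982, 24.97). ∠VZA = 41.3° gives ZA at 127.5° from the x-axis; with |ZA| = 13.4, A = (-1.175, 35.60). ∠ZAL = 111.7° gives AL at 59.20° from the x-axis; with |AL| = 28.0, L = (13.16, 59.65). Then |TL| = |L − T| = 54.48.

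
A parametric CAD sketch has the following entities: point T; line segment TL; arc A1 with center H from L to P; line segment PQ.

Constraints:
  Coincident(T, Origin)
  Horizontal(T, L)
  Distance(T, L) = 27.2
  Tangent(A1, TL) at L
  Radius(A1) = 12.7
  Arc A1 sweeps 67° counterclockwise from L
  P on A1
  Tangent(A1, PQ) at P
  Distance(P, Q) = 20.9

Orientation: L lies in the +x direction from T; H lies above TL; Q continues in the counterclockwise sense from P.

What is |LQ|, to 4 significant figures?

33.50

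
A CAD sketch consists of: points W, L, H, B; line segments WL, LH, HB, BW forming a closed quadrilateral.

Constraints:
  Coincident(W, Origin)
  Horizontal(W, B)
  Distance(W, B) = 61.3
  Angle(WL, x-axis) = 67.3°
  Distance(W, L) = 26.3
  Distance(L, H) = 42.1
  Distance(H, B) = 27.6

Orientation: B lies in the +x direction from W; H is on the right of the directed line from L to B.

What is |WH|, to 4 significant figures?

36.61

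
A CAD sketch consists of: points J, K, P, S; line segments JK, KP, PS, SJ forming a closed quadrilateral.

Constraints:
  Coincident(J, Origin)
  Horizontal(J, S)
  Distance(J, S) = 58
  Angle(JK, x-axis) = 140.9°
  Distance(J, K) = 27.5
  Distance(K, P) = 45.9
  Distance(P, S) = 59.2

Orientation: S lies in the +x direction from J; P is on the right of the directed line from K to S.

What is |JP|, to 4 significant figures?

21.83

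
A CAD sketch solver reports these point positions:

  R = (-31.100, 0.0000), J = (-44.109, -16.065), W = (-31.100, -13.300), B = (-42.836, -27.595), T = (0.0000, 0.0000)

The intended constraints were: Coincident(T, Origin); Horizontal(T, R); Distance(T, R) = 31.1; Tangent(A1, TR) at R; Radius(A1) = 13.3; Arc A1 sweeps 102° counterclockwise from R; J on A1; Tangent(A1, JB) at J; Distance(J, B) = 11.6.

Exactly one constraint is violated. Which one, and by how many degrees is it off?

Tangent(A1, JB) at J — off by 5.70°.

T = (0.00, 0.00) ✓; T.y = 0.00, R.y = 0.00 ✓; |TR| = 31.10 ✓; ∠(WR, RT) = 90.00° ✓; |WR| = 13.30 ✓; bearing(W→J) − bearing(W→R) = 102.0° ✓; |WJ| = 13.30 ✓; ∠(WJ, JB) = 95.70° ✗; |JB| = 11.60 ✓.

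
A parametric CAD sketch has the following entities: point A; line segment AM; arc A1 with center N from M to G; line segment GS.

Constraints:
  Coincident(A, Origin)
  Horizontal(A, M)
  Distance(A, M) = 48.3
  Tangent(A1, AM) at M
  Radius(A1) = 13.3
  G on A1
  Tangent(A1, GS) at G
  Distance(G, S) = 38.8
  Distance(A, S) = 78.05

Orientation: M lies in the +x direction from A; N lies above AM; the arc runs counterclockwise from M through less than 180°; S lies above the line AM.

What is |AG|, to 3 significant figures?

63.3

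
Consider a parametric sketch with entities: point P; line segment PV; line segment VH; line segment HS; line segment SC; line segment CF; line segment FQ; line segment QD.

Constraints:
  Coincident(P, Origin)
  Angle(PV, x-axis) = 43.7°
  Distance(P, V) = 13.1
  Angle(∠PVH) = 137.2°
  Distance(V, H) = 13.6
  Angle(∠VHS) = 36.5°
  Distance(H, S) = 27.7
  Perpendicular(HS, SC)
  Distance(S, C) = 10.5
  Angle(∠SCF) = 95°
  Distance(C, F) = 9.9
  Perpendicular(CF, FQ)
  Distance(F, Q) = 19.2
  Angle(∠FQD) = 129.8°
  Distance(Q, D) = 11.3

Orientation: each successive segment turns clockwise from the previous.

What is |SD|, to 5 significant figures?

16.115

P is at the origin; PV runs at 43.7° with length 13.1, so V = (9.4709, 9.0506). ∠PVH = 137.2° gives VH at 0.90000° from the x-axis; with |VH| = 13.6, H = (23.069, 9.2642). ∠VHS = 36.5° gives HS at -142.60° from the x-axis; with |HS| = 27.7, S = (1.0639, -7.5601). HS is perpendicular to SC, so SC runs at 127.40°; with |SC| = 10.5, C = (-5.3135, 0.78122). ∠SCF = 95.0° gives CF at 42.400° from the x-axis; with |CF| = 9.9, F = (1.9972, 7.4568). The perpendicularity gives FQ at right angles to CF, so FQ runs at -47.600°; with |FQ| = 19.2, Q = (14.944, -6.7215). ∠FQD = 129.8° gives QD at -97.800° from the x-axis; with |QD| = 11.3, D = (13.410, -17.917). Then |SD| = |D − S| = 16.115.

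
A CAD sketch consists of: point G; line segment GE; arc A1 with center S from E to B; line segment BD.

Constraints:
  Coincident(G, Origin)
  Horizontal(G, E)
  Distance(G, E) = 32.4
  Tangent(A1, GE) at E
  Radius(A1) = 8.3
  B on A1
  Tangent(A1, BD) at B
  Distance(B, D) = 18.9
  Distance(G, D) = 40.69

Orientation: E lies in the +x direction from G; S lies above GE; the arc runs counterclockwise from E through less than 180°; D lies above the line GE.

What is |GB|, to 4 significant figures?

41.38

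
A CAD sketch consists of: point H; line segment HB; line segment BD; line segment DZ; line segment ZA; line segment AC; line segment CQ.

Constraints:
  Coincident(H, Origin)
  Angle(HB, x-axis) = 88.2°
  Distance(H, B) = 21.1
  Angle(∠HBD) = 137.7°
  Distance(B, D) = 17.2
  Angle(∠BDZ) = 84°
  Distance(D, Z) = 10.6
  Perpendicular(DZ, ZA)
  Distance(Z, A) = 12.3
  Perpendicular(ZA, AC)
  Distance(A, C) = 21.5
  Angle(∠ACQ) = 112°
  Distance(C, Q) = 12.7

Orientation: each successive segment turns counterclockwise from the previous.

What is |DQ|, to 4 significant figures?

15.67

H is at the origin; HB runs at 88.2° with length 21.1, so B = (0.6628, 21.09). ∠HBD = 137.7° gives BD at 130.5° from the x-axis; with |BD| = 17.2, D = (-10.51, 34.17). ∠BDZ = 84.0° gives DZ at -133.5° from the x-axis; with |DZ| = 10.6, Z = (-17.80, 26.48). The perpendicularity gives ZA at right angles to DZ, so ZA runs at -43.50°; with |ZA| = 12.3, A = (-8.882, 18.01). The perpendicularity gives AC at right angles to ZA, so AC runs at 46.50°; with |AC| = 21.5, C = (5.917, 33.61). ∠ACQ = 112.0° gives CQ at 114.5° from the x-axis; with |CQ| = 12.7, Q = (0.6508, 45.16). Then |DQ| = |Q − D| = 15.67.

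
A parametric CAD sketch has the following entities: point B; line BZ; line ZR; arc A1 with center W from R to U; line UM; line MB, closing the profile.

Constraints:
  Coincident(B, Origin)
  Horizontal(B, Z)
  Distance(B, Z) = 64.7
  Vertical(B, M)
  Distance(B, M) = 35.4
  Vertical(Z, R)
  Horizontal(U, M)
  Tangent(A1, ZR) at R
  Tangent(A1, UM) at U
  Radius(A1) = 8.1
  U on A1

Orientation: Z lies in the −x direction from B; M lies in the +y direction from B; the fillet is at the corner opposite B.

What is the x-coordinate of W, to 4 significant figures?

-56.60

B is at the origin; BZ is horizontal with |BZ| = 64.7 and Z on the −x side, so Z = (-64.70, 0.000). B and M share the same x with |BM| = 35.4 and M on the +y side, so M = (0.000, 35.40). The virtual corner opposite B is at (-64.70, 35.40). Tangency of A1 to ZR means the radius WR is perpendicular to ZR and the tangent condition forces WU to be normal to UM, with radius 8.1, so the center W sits 8.1 in from both sides at W = (-56.60, 27.30). So W.x = -56.60.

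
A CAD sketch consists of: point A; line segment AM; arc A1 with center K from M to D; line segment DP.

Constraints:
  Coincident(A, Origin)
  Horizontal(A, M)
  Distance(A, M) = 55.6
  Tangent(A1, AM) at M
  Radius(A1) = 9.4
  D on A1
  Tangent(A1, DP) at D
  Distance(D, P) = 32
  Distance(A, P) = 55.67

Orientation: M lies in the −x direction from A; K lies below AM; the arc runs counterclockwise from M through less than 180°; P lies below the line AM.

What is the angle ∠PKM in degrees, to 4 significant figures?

151.9°

A is at the origin; A and M share the same y with |AM| = 55.6 and M on the −x side, so M = (-55.60, 0.000). Since A1 is tangent to AM there, KM ⟂ AM, so K = M + (0, -9.4) = (-55.60, -9.400). Since KD ⟂ DP (tangency), |KP| = √(9.4² + 32.0²) = 33.35 regardless of where D sits on A1. So P lies on both circle(A, 55.67) and circle(K, 33.35); the below-AM intersection is P = (-39.90, -38.82). D is the foot of the tangent from P: D = (-62.31, -15.98).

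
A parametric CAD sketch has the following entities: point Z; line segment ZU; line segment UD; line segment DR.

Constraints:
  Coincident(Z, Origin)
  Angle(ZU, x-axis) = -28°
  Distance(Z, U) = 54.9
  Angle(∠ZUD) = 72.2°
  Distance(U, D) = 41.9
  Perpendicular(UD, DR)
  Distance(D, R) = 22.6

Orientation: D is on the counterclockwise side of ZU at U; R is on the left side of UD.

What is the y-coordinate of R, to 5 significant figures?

19.466

∠ZUD = 72.2°, so UD runs at -28.0° + (180° − 72.2°) = 79.800° from the x-axis; with |UD| = 41.9, D = U + 41.9·(cos 79.800°, sin 79.800°) = (55.894, 15.464). UD is perpendicular to DR; with |DR| = 22.6 on the left of UD, R = D + 22.6·(-0.98420, 0.17708) = (33.651, 19.466). So R.y = 19.466.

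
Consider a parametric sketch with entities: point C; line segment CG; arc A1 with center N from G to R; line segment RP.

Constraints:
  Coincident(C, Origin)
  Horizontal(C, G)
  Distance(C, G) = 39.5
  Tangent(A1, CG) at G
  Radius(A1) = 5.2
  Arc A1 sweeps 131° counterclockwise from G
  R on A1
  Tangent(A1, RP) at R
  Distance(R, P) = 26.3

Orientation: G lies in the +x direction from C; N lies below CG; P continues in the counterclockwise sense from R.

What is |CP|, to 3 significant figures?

60.0

On A1, G sits at bearing 90° from N; a 131° counterclockwise sweep puts R at bearing 221°, so R = N + 5.2·(cos 221°, sin 221°) = (35.6, -8.61). Since A1 is tangent to RP there, NR ⟂ RP, so RP runs along (−sin 221°, cos 221°); with |RP| = 26.3, P = (52.8, -28.5). Then |CP| = |P − C| = 60.0.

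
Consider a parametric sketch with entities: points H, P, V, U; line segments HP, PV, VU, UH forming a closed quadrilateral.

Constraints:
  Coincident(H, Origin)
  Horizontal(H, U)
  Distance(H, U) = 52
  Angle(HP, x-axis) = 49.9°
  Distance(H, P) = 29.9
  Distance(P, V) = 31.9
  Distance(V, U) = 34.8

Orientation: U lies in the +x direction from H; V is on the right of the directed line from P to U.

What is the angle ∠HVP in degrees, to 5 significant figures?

65.443°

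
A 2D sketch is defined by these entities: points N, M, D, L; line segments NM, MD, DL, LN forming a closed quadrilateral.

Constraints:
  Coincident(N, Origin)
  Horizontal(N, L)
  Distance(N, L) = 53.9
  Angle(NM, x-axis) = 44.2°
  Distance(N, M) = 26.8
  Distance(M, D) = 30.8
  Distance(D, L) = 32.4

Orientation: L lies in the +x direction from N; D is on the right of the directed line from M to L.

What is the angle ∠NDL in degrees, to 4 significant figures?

132.3°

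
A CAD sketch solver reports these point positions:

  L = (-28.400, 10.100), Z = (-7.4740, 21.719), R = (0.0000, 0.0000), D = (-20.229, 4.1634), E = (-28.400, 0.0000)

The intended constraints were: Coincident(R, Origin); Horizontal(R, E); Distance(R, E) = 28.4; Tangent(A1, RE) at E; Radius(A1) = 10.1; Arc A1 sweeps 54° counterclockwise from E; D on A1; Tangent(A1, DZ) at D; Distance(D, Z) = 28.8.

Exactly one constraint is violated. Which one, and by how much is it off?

Distance(D, Z) = 28.8 — off by 7.10.

R = (0.00, 0.00) ✓; R.y = 0.00, E.y = 0.00 ✓; |RE| = 28.40 ✓; ∠(LE, ER) = 90.00° ✓; |LE| = 10.10 ✓; bearing(L→D) − bearing(L→E) = 54.00° ✓; |LD| = 10.10 ✓; ∠(LD, DZ) = 90.00° ✓; |DZ| = 21.70 ✗.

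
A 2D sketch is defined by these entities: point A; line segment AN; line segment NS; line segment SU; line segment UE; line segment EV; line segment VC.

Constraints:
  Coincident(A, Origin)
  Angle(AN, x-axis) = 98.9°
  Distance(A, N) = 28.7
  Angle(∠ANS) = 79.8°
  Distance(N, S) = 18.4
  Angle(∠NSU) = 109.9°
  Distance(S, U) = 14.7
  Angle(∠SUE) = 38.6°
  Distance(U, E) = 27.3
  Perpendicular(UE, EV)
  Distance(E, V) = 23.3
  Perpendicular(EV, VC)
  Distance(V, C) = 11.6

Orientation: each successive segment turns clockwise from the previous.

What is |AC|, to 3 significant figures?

45.8

A is at the origin; AN runs at 98.9° with length 28.7, so N = (-4.44, 28.4). ∠ANS = 79.8° gives NS at -1.30° from the x-axis; with |NS| = 18.4, S = (14.0, 27.9). ∠NSU = 109.9° gives SU at -71.4° from the x-axis; with |SU| = 14.7, U = (18.6, 14.0). ∠SUE = 38.6° gives UE at 147° from the x-axis; with |UE| = 27.3, E = (-4.30, 28.8). The perpendicularity gives EV at right angles to UE, so EV runs at 57.2°; with |EV| = 23.3, V = (8.32, 48.4). EV is perpendicular to VC, so VC runs at -32.8°; with |VC| = 11.6, C = (18.1, 42.1). Then |AC| = |C − A| = 45.8.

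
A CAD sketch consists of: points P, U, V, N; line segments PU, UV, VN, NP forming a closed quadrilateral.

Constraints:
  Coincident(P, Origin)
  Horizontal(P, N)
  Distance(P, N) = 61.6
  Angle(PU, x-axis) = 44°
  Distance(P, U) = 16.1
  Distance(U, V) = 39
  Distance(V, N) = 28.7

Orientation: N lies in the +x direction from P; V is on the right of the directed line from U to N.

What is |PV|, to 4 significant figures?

42.10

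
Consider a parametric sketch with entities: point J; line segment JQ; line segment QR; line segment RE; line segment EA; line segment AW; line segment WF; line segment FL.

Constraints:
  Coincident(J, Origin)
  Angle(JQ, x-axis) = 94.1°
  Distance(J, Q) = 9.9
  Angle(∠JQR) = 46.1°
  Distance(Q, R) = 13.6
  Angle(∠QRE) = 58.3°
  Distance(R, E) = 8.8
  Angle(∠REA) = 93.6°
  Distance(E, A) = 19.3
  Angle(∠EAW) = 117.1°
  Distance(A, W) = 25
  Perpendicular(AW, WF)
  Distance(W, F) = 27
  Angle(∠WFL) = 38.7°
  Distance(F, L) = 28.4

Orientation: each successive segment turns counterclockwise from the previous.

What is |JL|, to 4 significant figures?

18.75

The perpendicularity gives WF at right angles to AW, so WF runs at -131.0°; with |WF| = 27.0, F = (-33.09, 12.95). ∠WFL = 38.7° gives FL at 10.30° from the x-axis; with |FL| = 28.4, L = (-5.152, 18.03). Then |JL| = |L − J| = 18.75.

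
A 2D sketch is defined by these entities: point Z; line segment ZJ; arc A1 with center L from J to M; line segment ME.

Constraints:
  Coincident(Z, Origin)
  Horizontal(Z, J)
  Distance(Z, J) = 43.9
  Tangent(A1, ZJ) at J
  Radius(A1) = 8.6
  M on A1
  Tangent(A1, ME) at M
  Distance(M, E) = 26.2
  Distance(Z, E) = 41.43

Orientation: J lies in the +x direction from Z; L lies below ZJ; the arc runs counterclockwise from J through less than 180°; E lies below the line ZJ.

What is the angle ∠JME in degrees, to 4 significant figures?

144.0°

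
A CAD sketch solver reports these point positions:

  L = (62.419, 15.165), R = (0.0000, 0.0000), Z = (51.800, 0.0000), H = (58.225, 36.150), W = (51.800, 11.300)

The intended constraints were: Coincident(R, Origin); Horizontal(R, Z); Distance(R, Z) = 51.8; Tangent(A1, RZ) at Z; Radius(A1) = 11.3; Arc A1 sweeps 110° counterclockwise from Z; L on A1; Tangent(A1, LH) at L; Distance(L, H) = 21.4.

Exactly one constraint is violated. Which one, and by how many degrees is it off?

Tangent(A1, LH) at L — off by 8.70°.

R = (0.00, 0.00) ✓; R.y = 0.00, Z.y = 0.00 ✓; |RZ| = 51.80 ✓; ∠(WZ, ZR) = 90.00° ✓; |WZ| = 11.30 ✓; bearing(W→L) − bearing(W→Z) = 110.0° ✓; |WL| = 11.30 ✓; ∠(WL, LH) = 98.70° ✗; |LH| = 21.40 ✓.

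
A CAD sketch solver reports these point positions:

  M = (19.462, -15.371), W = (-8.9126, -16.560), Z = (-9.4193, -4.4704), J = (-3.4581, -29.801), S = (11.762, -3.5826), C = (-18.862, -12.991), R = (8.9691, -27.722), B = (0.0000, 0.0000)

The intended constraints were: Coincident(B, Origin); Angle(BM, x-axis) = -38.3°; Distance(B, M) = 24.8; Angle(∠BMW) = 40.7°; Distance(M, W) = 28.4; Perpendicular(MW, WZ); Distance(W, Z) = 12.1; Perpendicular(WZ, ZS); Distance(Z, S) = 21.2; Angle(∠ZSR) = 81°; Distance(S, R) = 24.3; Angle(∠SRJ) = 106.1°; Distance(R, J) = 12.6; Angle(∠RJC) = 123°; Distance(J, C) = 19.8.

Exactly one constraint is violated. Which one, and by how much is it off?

Distance(J, C) = 19.8 — off by 3.00.

B = (0.00, 0.00) ✓; BM at -38.30° ✓; |BM| = 24.80 ✓; ∠BMW = 40.70° ✓; |MW| = 28.40 ✓; ∠(MW, WZ) = 90.00° ✓; |WZ| = 12.10 ✓; ∠(WZ, ZS) = 90.00° ✓; |ZS| = 21.20 ✓; ∠ZSR = 81.00° ✓; |SR| = 24.30 ✓; ∠SRJ = 106.1° ✓; |RJ| = 12.60 ✓; ∠RJC = 123.0° ✓; |JC| = 22.80 ✗.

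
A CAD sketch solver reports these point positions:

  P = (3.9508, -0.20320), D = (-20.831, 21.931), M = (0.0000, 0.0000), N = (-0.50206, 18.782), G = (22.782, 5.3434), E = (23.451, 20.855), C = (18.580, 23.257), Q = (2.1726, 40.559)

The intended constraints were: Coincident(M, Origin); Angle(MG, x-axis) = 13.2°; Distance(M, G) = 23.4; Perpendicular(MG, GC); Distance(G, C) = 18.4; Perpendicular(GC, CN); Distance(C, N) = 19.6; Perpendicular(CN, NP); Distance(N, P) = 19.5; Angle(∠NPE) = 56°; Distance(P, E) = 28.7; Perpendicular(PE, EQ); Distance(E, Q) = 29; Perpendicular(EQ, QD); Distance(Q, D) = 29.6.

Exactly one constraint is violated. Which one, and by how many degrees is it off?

Perpendicular(EQ, QD) — off by 8.20°.

M = (0.00, 0.00) ✓; MG at 13.20° ✓; |MG| = 23.40 ✓; ∠(MG, GC) = 90.00° ✓; |GC| = 18.40 ✓; ∠(GC, CN) = 90.00° ✓; |CN| = 19.60 ✓; ∠(CN, NP) = 90.00° ✓; |NP| = 19.50 ✓; ∠NPE = 56.00° ✓; |PE| = 28.70 ✓; ∠(PE, EQ) = 90.00° ✓; |EQ| = 29.00 ✓; ∠(EQ, QD) = 81.80° ✗; |QD| = 29.60 ✓.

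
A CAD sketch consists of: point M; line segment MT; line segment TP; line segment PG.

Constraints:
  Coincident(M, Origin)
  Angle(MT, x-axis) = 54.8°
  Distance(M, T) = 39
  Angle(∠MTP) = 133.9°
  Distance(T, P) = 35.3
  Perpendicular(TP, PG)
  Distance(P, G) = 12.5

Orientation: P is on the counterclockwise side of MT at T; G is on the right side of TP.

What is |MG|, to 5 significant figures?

74.398

M is at the origin; MT runs at 54.8° with length 39.0, so T = 39.0·(cos 54.8°, sin 54.8°) = (22.481, 31.869). ∠MTP = 133.9°, so TP runs at 54.8° + (180° − 133.9°) = 100.90° from the x-axis; with |TP| = 35.3, P = T + 35.3·(cos 100.90°, sin 100.90°) = (15.806, 66.532). The perpendicularity gives PG at right angles to TP; with |PG| = 12.5 on the right of TP, G = P + 12.5·(0.98196, 0.18910) = (28.080, 68.895). Then |MG| = |G − M| = 74.398.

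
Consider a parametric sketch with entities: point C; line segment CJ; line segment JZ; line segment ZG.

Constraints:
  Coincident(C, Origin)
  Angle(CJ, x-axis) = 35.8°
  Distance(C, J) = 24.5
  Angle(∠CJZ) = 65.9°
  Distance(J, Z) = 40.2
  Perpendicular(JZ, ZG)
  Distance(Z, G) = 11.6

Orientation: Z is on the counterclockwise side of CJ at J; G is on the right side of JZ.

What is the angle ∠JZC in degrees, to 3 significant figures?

36.5°

C is at the origin; CJ runs at 35.8° with length 24.5, so J = 24.5·(cos 35.8°, sin 35.8°) = (19.9, 14.3). ∠CJZ = 65.9°, so JZ runs at 35.8° + (180° − 65.9°) = 150° from the x-axis; with |JZ| = 40.2, Z = J + 40.2·(cos 150°, sin 150°) = (-14.9, 34.5). Then cos ∠JZC = ZJ·ZC / (|ZJ||ZC|), giving 36.5°.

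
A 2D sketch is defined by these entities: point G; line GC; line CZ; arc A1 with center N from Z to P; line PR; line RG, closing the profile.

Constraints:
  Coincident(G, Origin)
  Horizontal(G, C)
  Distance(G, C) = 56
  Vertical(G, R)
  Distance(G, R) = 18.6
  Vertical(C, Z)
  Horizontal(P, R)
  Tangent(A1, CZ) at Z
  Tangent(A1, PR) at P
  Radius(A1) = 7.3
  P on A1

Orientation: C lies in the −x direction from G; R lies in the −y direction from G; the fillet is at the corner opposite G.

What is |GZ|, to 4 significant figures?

57.13

The virtual corner opposite G is at (-56.00, -18.60). A1 meets CZ tangentially, so NZ is at right angles to CZ and the tangent condition forces NP to be normal to PR, with radius 7.3, so the center N sits 7.3 in from both sides at N = (-48.70, -11.30). That places the tangent points at Z = (-56.00, -11.30) on CZ and P = (-48.70, -18.60) on PR. Then |GZ| = |Z − G| = 57.13.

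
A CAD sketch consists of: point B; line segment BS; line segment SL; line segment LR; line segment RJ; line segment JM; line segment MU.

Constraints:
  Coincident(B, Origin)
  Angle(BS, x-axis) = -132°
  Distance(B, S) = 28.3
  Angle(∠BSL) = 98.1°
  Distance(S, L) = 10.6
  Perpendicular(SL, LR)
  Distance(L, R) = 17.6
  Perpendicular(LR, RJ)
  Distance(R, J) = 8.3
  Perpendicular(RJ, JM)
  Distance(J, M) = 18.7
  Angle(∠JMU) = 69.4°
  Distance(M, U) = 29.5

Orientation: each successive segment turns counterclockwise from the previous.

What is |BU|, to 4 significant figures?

38.74

RJ ⟂ JM, so JM runs at -140.1°; with |JM| = 18.7, M = (-18.30, -23.50). ∠JMU = 69.4° gives MU at -29.50° from the x-axis; with |MU| = 29.5, U = (7.371, -38.03). Then |BU| = |U − B| = 38.74.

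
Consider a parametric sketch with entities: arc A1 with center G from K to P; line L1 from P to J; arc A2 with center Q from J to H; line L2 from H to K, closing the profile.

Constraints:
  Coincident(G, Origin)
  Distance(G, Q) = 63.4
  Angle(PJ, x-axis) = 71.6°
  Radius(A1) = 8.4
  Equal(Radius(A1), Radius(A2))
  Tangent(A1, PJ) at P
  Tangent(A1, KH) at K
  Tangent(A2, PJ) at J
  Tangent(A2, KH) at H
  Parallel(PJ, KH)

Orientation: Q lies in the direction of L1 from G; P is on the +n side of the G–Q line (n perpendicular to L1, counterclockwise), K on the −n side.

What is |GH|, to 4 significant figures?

63.95

The slot axis is L1's direction at 71.6°, so u = (cos 71.6°, sin 71.6°) = (0.3156, 0.9489) and n = (−sin 71.6°, cos 71.6°) = (-0.9489, 0.3156). G is at the origin and Q lies 63.4 along u from G, so Q = 63.4·u = (20.01, 60.16). Tangency of A1 to both parallel lines with radius 8.4 puts P and K at G ± 8.4·n: P = (-7.971, 2.651), K = (7.971, -2.651). Equal radii place J and H the same way about Q: J = Q + 8.4·n = (12.04, 62.81), H = Q − 8.4·n = (27.98, 57.51). Then |GH| = |H − G| = 63.95.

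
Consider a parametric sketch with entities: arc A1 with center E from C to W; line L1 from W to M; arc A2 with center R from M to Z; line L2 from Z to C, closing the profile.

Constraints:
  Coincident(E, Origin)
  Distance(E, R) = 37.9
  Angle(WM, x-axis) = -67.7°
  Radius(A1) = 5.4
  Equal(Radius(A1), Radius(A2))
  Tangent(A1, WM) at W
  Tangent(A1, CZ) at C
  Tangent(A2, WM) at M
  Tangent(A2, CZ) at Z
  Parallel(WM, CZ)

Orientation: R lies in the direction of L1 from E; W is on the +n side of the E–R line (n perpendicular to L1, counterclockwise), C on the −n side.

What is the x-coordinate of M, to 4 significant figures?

19.38

Tangency of A1 to both parallel lines with radius 5.4 puts W and C at E ± 5.4·n: W = (4.996, 2.049), C = (-4.996, -2.049). Equal radii place M and Z the same way about R: M = R + 5.4·n = (19.38, -33.02), Z = R − 5.4·n = (9.385, -37.11). So M.x = 19.38.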